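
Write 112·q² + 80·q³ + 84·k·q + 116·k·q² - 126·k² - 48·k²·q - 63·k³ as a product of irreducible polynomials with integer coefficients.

Group: 3·k·(-21·k² - 2·k·q - 42·k + 40·q² + 56·q) + 2·q·(-21·k² - 2·k·q - 42·k + 40·q² + 56·q); both groups contain (-21·k² - 2·k·q - 42·k + 40·q² + 56·q), so (3·k + 2·q) is a factor with cofactor -21·k² - 2·k·q - 42·k + 40·q² + 56·q.
The cofactor groups again: -21·k² - 2·k·q - 42·k + 40·q² + 56·q = -7·k·(3·k - 4·q) + (-10·q - 14)·(3·k - 4·q); both groups contain (3·k - 4·q), giving -(7·k + 10·q + 14)·(3·k - 4·q).

-(3·k + 2·q)·(3·k - 4·q)·(7·k + 10·q + 14)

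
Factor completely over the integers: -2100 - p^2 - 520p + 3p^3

By the rational root theorem, p = -14/3 is a root, so (3p + 14) divides it; the quotient is p^2 - 5p - 150.
The remaining quadratic factors as (p - 15)(p + 10).

(3p + 14)(p + 10)(p - 15)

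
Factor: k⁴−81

(k)⁴ − (3)⁴ = ((k)² − (3)²)((k)² + (3)²); the first factor splits again, the second (k²+9) is irreducible.

(k+3)*(k−3)*(k²+9)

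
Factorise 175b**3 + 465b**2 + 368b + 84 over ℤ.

(5b + 2)(5b + 7)(7b + 6)

Among the possible rational roots, b = −7/5 is a root, so (5b + 7) is a factor; dividing leaves 35b**2 + 44b + 12.
The remaining quadratic factors as (7b + 6)(5b + 2).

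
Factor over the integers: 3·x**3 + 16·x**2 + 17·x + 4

Testing divisors of the constant over divisors of the leading coefficient, x = −4 is a root, giving the factor (x + 4) and quotient 3·x**2 + 4·x + 1.
The remaining quadratic factors as (3·x + 1)(x + 1).

(3·x + 1)·(x + 1)·(x + 4)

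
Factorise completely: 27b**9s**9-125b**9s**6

Factor out b**9s**6 first: what remains is 27s**3-125.
Recognize a difference of cubes with the parts 3s and 5.

b**9s**6(3s-5)(9s**2+15s+25)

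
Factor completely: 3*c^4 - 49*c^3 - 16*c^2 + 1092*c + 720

(3*c + 2)*(c + 4)*(c - 15)*(c - 6)

Among the possible rational roots, c = -2/3 is a root, giving the factor (3*c + 2) and quotient c^3 - 17*c^2 + 6*c + 360.
Then c = 15 is a root, giving the factor (c - 15) and quotient c^2 - 2*c - 24.
The remaining quadratic factors as (c + 4)(c - 6).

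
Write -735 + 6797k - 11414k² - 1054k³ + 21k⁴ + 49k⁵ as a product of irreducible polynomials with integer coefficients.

(7k - 1)(7k - 3)(k - 7)(k² + 8k + 35)

Testing divisors of the constant over divisors of the leading coefficient, k = 7 is a root, giving the factor (k - 7) and quotient 49k⁴ + 364k³ + 1494k² - 956k + 105.
Then k = 3/7 is a root, giving the factor (7k - 3) and quotient 7k³ + 55k² + 237k - 35.
Next, k = 1/7 is a root, so (7k - 1) divides it; the quotient is k² + 8k + 35.
The quadratic k² + 8k + 35 has discriminant -76 < 0 and is irreducible over ℤ.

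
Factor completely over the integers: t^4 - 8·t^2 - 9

Substitute u = t^2 to get a quadratic in u, then factor.
t^2 + 1 is irreducible over ℤ (sum of squares).
t^2 - 9 is a difference of squares.

(t + 3)·(t - 3)·(t^2 + 1)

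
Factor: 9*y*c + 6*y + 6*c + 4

Group as (9*y*c + 6*y) + (6*c + 4) = 3*y*(3*c + 2) + 2*(3*c + 2).
Both groups share the factor (3*c + 2).

(3*c + 2)*(3*y + 2)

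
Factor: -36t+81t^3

Every term has a factor of 9t. Then 9t^2-4 = (3t)² − (2)².

9t(3t+2)(3t-2)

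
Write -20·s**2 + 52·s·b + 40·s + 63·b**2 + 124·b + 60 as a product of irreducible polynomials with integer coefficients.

-(2·s - 7·b - 6)·(10·s + 9·b + 10)

Group: -10·s·(2·s - 7·b - 6) + (-9·b - 10)·(2·s - 7·b - 6); both groups contain (2·s - 7·b - 6).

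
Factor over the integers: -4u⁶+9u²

-u²(2u²+3)(2u²-3)

Every term has a factor of u²; factoring it out leaves -4u⁴+9.
Recognize a difference of squares with the parts 3 and 2u².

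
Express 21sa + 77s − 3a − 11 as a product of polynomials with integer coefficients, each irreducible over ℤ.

Group as (21sa + 77s) + (−3a − 11) = 7s(3a + 11) − (3a + 11).
Both groups share the factor (3a + 11).

(3a + 11)(7s − 1)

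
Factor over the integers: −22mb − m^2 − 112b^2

−(m + 14b)(m + 8b)

Group: −m(m + 14b) − 8b(m + 14b); both groups contain (m + 14b).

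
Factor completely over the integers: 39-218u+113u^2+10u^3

Among the possible rational roots, u = -13 is a root, giving the factor (u+13) and quotient 10u^2-17u+3.
The remaining quadratic factors as (2u-3)(5u-1).

(2u-3)(5u-1)(u+13)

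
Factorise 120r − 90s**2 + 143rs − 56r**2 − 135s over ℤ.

Group: −8r(7r − 10s − 15) + 9s(7r − 10s − 15); both groups contain (7r − 10s − 15).

−(7r − 10s − 15)(8r − 9s)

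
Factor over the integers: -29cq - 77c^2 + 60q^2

-(11c + 12q)(7c - 5q)

Group: -7c(11c + 12q) + 5q(11c + 12q); both groups contain (11c + 12q).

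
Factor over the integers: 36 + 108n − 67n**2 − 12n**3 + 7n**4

(7n + 2)(n + 3)(n − 2)(n − 3)

Testing divisors of the constant over divisors of the leading coefficient, n = −2/7 is a root, so (7n + 2) is a factor; dividing leaves n**3 − 2n**2 − 9n + 18.
Then n = 3 is a root, so (n − 3) is a factor; dividing leaves n**2 + n − 6.
The remaining quadratic factors as (n − 2)(n + 3).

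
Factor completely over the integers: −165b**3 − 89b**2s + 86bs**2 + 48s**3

Group: 11b(−15b**2 − 19bs − 6s**2) − 8s(−15b**2 − 19bs − 6s**2); both groups contain (−15b**2 − 19bs − 6s**2), so (11b − 8s) is a factor with cofactor −15b**2 − 19bs − 6s**2.
The cofactor groups again: −15b**2 − 19bs − 6s**2 = −3b(5b + 3s) − 2s(5b + 3s); both groups contain (5b + 3s), giving −(3b + 2s)(5b + 3s).

−(11b − 8s)(3b + 2s)(5b + 3s)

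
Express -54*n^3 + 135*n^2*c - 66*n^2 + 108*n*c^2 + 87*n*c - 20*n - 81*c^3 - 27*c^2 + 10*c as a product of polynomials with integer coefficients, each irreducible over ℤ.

Group: 9*n*(-6*n^2 + 21*n*c - 4*n - 9*c^2 + 2*c) + (9*c + 5)*(-6*n^2 + 21*n*c - 4*n - 9*c^2 + 2*c); both groups contain (-6*n^2 + 21*n*c - 4*n - 9*c^2 + 2*c), so (9*n + 9*c + 5) is a factor with cofactor -6*n^2 + 21*n*c - 4*n - 9*c^2 + 2*c.
The cofactor groups again: -6*n^2 + 21*n*c - 4*n - 9*c^2 + 2*c = -3*n*(2*n - c) + (9*c - 2)*(2*n - c); both groups contain (2*n - c), giving -(3*n - 9*c + 2)*(2*n - c).

-(3*n - 9*c + 2)*(2*n - c)*(9*n + 9*c + 5)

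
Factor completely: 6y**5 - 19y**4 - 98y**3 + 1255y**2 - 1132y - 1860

Testing divisors of the constant over divisors of the leading coefficient, y = 2 is a root, so (y - 2) is a factor; dividing leaves 6y**4 - 7y**3 - 112y**2 + 1031y + 930.
Then y = -6 is a root, so (y + 6) divides it; the quotient is 6y**3 - 43y**2 + 146y + 155.
Next, y = -5/6 is a root, giving the factor (6y + 5) and quotient y**2 - 8y + 31.
The quadratic y**2 - 8y + 31 has discriminant -60 < 0 and is irreducible over ℤ.

(6y + 5)(y + 6)(y - 2)(y**2 - 8y + 31)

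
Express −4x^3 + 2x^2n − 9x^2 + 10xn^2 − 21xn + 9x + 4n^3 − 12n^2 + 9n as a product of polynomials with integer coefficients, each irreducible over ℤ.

Group: x(−4x^2 + 6xn − 9x + 4n^2 − 12n + 9) + n(−4x^2 + 6xn − 9x + 4n^2 − 12n + 9); both groups contain (−4x^2 + 6xn − 9x + 4n^2 − 12n + 9), so (x + n) is a factor with cofactor −4x^2 + 6xn − 9x + 4n^2 − 12n + 9.
The cofactor groups again: −4x^2 + 6xn − 9x + 4n^2 − 12n + 9 = −x(4x + 2n − 3) + (2n − 3)(4x + 2n − 3); both groups contain (4x + 2n − 3), giving −(x − 2n + 3)(4x + 2n − 3).

−(x − 2n + 3)(4x + 2n − 3)(x + n)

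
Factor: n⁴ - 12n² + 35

(n² - 5)(n² - 7)

Substitute u = n² to get a quadratic in u, then factor.
n² - 7 is irreducible over ℤ (7 is not a perfect square).
n² - 5 is irreducible over ℤ (5 is not a perfect square).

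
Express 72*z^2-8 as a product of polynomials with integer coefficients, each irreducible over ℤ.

Every term has a factor of 8. Then 9*z^2-1 = (3*z)² − (1)².

8*(3*z+1)*(3*z-1)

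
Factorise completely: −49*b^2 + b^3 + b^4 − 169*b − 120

(b + 1)*(b + 3)*(b + 5)*(b − 8)

Testing divisors of the constant over divisors of the leading coefficient, b = −1 is a root, giving the factor (b + 1) and quotient b^3 − 49*b − 120.
Next, b = 8 is a root, so (b − 8) is a factor; dividing leaves b^2 + 8*b + 15.
The remaining quadratic factors as (b + 5)(b + 3).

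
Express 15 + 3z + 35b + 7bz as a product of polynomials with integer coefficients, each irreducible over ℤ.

Group as (7bz + 35b) + (3z + 15) = 7b(z + 5) + 3(z + 5).
Both groups share the factor (z + 5).

(7b + 3)(z + 5)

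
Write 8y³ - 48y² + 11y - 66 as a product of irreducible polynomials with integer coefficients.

(y - 6)(8y² + 11)

Group as (8y³ + 11y) + (-48y² - 66) = y(8y² + 11) - 6(8y² + 11).
Both groups share the factor (8y² + 11).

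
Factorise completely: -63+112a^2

Factor out 7, leaving 16a^2-9, which is a difference of two squares.

7(4a+3)(4a-3)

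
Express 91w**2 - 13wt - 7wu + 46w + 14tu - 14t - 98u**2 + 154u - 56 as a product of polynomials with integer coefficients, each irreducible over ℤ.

Group: 13w(7w - t + 7u - 4) + (-14u + 14)(7w - t + 7u - 4); both groups contain (7w - t + 7u - 4).

(13w - 14u + 14)(7w - t + 7u - 4)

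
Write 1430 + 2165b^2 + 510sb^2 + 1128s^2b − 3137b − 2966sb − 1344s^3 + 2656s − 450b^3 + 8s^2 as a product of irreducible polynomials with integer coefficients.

−(14s − 10b + 11)(12s − 9b + 10)(8s + 5b − 13)

Group: 12s(−112s^2 + 10sb + 94s + 50b^2 − 185b + 143) + (−9b + 10)(−112s^2 + 10sb + 94s + 50b^2 − 185b + 143); both groups contain (−112s^2 + 10sb + 94s + 50b^2 − 185b + 143), so (12s − 9b + 10) is a factor with cofactor −112s^2 + 10sb + 94s + 50b^2 − 185b + 143.
The cofactor groups again: −112s^2 + 10sb + 94s + 50b^2 − 185b + 143 = −8s(14s − 10b + 11) + (−5b + 13)(14s − 10b + 11); both groups contain (14s − 10b + 11), giving −(8s + 5b − 13)(14s − 10b + 11).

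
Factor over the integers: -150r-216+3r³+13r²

(3r+4)(r+9)(r-6)

Among the possible rational roots, r = -9 is a root, so (r+9) is a factor; dividing leaves 3r²-14r-24.
The remaining quadratic factors as (r-6)(3r+4).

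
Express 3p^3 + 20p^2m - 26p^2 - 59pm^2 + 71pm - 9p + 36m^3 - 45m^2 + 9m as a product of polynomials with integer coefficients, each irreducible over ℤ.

(3p - 4m + 1)(p - m)(p + 9m - 9)

Group: 3p(p^2 + 8pm - 9p - 9m^2 + 9m) + (-4m + 1)(p^2 + 8pm - 9p - 9m^2 + 9m); both groups contain (p^2 + 8pm - 9p - 9m^2 + 9m), so (3p - 4m + 1) is a factor with cofactor p^2 + 8pm - 9p - 9m^2 + 9m.
The cofactor groups again: p^2 + 8pm - 9p - 9m^2 + 9m = p(p - m) + (9m - 9)(p - m); both groups contain (p - m), giving (p + 9m - 9)(p - m).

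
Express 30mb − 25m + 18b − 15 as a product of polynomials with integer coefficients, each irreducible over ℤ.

Group as (30mb − 25m) + (18b − 15) = 5m(6b − 5) + 3(6b − 5).
Both groups share the factor (6b − 5).

(5m + 3)(6b − 5)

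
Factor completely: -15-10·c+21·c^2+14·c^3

Group as (14·c^3-10·c) + (21·c^2-15) = 2·c·(7·c^2-5) + 3·(7·c^2-5).
Both groups share the factor (7·c^2-5).

(2·c+3)·(7·c^2-5)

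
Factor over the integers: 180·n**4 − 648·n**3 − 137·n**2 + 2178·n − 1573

(5·n − 13)·(6·n + 11)·(6·n − 11)·(n − 1)

Trying the rational-root candidates, n = −11/6 is a root, giving the factor (6·n + 11) and quotient 30·n**3 − 163·n**2 + 276·n − 143.
Then n = 13/5 is a root, so (5·n − 13) divides it; the quotient is 6·n**2 − 17·n + 11.
The remaining quadratic factors as (n − 1)(6·n − 11).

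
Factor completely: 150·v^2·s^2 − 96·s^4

Pull out the common factor 6·s^2; 25·v^2 − 16·s^2 is a difference of squares.

6·s^2·(5·v − 4·s)·(5·v + 4·s)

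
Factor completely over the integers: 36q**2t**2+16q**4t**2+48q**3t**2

Factor out 4q**2t**2 first: what remains is 4q**2+12q+9.
Recognize a perfect-square trinomial with the parts 3 and 2q.

4q**2t**2(2q+3)**2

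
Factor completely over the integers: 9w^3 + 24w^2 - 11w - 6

(3w + 1)(3w - 2)(w + 3)

Among the possible rational roots, w = 2/3 is a root, giving the factor (3w - 2) and quotient 3w^2 + 10w + 3.
The remaining quadratic factors as (w + 3)(3w + 1).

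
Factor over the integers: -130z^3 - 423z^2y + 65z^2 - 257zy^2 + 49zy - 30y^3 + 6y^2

-(13z + 2y)(5z + 3y)(2z + 5y - 1)

Group: 2z(-65z^2 - 49zy - 6y^2) + (5y - 1)(-65z^2 - 49zy - 6y^2); both groups contain (-65z^2 - 49zy - 6y^2), so (2z + 5y - 1) is a factor with cofactor -65z^2 - 49zy - 6y^2.
The cofactor groups again: -65z^2 - 49zy - 6y^2 = -5z(13z + 2y) - 3y(13z + 2y); both groups contain (13z + 2y), giving -(5z + 3y)(13z + 2y).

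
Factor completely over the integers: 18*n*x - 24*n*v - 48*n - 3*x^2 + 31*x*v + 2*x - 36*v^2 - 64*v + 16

(3*x - 4*v - 8)*(6*n - x + 9*v - 2)

Group: 6*n*(3*x - 4*v - 8) + (-x + 9*v - 2)*(3*x - 4*v - 8); both groups contain (3*x - 4*v - 8).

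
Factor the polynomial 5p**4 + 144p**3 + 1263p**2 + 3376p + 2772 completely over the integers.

(5p + 9)(p + 11)(p + 14)(p + 2)

Trying the rational-root candidates, p = -14 is a root, so (p + 14) is a factor; dividing leaves 5p**3 + 74p**2 + 227p + 198.
Continuing, p = -9/5 is a root, so (5p + 9) divides it; the quotient is p**2 + 13p + 22.
The remaining quadratic factors as (p + 11)(p + 2).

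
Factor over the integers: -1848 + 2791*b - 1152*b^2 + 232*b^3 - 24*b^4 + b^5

By the rational root theorem, b = 1 is a root, so (b - 1) is a factor; dividing leaves b^4 - 23*b^3 + 209*b^2 - 943*b + 1848.
Next, b = 8 is a root, so (b - 8) is a factor; dividing leaves b^3 - 15*b^2 + 89*b - 231.
Continuing, b = 7 is a root, giving the factor (b - 7) and quotient b^2 - 8*b + 33.
The quadratic b^2 - 8*b + 33 has discriminant -68 < 0 and is irreducible over ℤ.

(b - 1)*(b - 7)*(b - 8)*(b^2 - 8*b + 33)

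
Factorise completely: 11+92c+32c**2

Need a pair with product 32·11 = 352 and sum 92: that's 4 and 88.
Split the middle term: 32c**2+4c + 88c+11 = 4c(8c+1) + 11(8c+1).

(4c+11)(8c+1)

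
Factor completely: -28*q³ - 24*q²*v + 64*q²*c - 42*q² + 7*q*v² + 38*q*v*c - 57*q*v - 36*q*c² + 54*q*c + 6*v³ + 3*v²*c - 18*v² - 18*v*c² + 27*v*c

-(2*q - v - 2*c + 3)*(7*q + 6*v - 9*c)*(2*q + v)

Group: 7*q*(-4*q² + 4*q*c - 6*q + v² + 2*v*c - 3*v) + (6*v - 9*c)*(-4*q² + 4*q*c - 6*q + v² + 2*v*c - 3*v); both groups contain (-4*q² + 4*q*c - 6*q + v² + 2*v*c - 3*v), so (7*q + 6*v - 9*c) is a factor with cofactor -4*q² + 4*q*c - 6*q + v² + 2*v*c - 3*v.
The cofactor groups again: -4*q² + 4*q*c - 6*q + v² + 2*v*c - 3*v = -2*q*(2*q + v) + (v + 2*c - 3)*(2*q + v); both groups contain (2*q + v), giving -(2*q - v - 2*c + 3)*(2*q + v).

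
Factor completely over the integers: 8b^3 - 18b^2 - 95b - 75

(2b + 3)(4b + 5)(b - 5)

By the rational root theorem, b = 5 is a root, so (b - 5) is a factor; dividing leaves 8b^2 + 22b + 15.
The remaining quadratic factors as (4b + 5)(2b + 3).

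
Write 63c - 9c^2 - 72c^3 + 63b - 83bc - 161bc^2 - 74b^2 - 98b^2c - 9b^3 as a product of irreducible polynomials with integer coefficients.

-(9b + 8c - 7)(b + 9c + 9)(b + c)

Group: b(-9b^2 - 89bc - 74b - 72c^2 - 9c + 63) + c(-9b^2 - 89bc - 74b - 72c^2 - 9c + 63); both groups contain (-9b^2 - 89bc - 74b - 72c^2 - 9c + 63), so (b + c) is a factor with cofactor -9b^2 - 89bc - 74b - 72c^2 - 9c + 63.
The cofactor groups again: -9b^2 - 89bc - 74b - 72c^2 - 9c + 63 = -b(9b + 8c - 7) + (-9c - 9)(9b + 8c - 7); both groups contain (9b + 8c - 7), giving -(b + 9c + 9)(9b + 8c - 7).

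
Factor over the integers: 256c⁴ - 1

(4c + 1)(4c - 1)(16c² + 1)

(4c)⁴ − (1)⁴ = ((4c)² − (1)²)((4c)² + (1)²); the first factor splits again, the second (16c² + 1) is irreducible.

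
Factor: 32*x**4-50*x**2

2*x**2*(4*x+5)*(4*x-5)

Factor out 2*x**2, leaving 16*x**2-25, which is a difference of two squares.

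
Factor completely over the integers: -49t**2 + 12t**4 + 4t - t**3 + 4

Testing divisors of the constant over divisors of the leading coefficient, t = -2 is a root, giving the factor (t + 2) and quotient 12t**3 - 25t**2 + t + 2.
Then t = -1/4 is a root, giving the factor (4t + 1) and quotient 3t**2 - 7t + 2.
The remaining quadratic factors as (t - 2)(3t - 1).

(3t - 1)(4t + 1)(t + 2)(t - 2)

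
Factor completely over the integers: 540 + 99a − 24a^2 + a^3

(a + 3)(a − 12)(a − 15)

Among the possible rational roots, a = −3 is a root, giving the factor (a + 3) and quotient a^2 − 27a + 180.
The remaining quadratic factors as (a − 15)(a − 12).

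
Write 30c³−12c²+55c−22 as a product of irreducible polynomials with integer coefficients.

Group as (30c³+55c) + (−12c²−22) = 5c(6c²+11) − 2(6c²+11).
Both groups share the factor (6c²+11).

(5c−2)(6c²+11)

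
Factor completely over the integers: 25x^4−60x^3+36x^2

x^2(5x−6)^2

Every term has a factor of x^2; factoring it out leaves 25x^2−60x+36.
Recognize a perfect-square trinomial with the parts 6 and 5x.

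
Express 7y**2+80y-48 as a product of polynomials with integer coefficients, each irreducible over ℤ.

Need a pair with product 7·(-48) = -336 and sum 80: that's 84 and -4.
Split the middle term: 7y**2+84y - 4y-48 = 7y(y+12) - 4(y+12).

(7y-4)(y+12)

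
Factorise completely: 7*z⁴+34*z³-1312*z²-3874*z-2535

By the rational root theorem, z = 13 is a root, so (z-13) is a factor; dividing leaves 7*z³+125*z²+313*z+195.
Then z = -1 is a root, so (z+1) divides it; the quotient is 7*z²+118*z+195.
The remaining quadratic factors as (7*z+13)(z+15).

(7*z+13)*(z+1)*(z+15)*(z-13)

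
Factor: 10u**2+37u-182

(2u+13)(5u-14)

Need a pair with product 10·(-182) = -1820 and sum 37: that's 65 and -28.
Split the middle term: 10u**2+65u - 28u-182 = 5u(2u+13) - 14(2u+13).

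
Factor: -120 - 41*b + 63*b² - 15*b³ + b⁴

By the rational root theorem, b = 8 is a root, giving the factor (b - 8) and quotient b³ - 7*b² + 7*b + 15.
Next, b = -1 is a root, so (b + 1) divides it; the quotient is b² - 8*b + 15.
The remaining quadratic factors as (b - 5)(b - 3).

(b + 1)*(b - 3)*(b - 5)*(b - 8)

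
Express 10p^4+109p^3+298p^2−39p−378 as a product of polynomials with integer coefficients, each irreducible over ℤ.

(2p+9)(5p+7)(p+6)(p−1)

Among the possible rational roots, p = −7/5 is a root, so (5p+7) divides it; the quotient is 2p^3+19p^2+33p−54.
Next, p = −6 is a root, so (p+6) is a factor; dividing leaves 2p^2+7p−9.
The remaining quadratic factors as (2p+9)(p−1).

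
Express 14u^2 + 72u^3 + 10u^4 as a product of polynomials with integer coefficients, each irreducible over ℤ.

Pull out the common factor 2u^2, then factor the remaining trinomial.

2u^2(5u + 1)(u + 7)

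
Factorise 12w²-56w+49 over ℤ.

(2w-7)(6w-7)

Need a pair with product 12·49 = 588 and sum -56: that's -42 and -14.
Split the middle term: 12w²-42w - 14w+49 = 6w(2w-7) - 7(2w-7).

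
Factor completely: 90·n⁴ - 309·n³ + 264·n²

Pull out the common factor 3·n², then factor the remaining trinomial.

3·n²·(5·n - 8)·(6·n - 11)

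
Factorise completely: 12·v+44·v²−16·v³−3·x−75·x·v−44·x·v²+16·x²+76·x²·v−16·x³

Group: 4·x·(−4·x²+15·x·v+3·x+4·v²−12·v) + (−4·v−1)·(−4·x²+15·x·v+3·x+4·v²−12·v); both groups contain (−4·x²+15·x·v+3·x+4·v²−12·v), so (4·x−4·v−1) is a factor with cofactor −4·x²+15·x·v+3·x+4·v²−12·v.
The cofactor groups again: −4·x²+15·x·v+3·x+4·v²−12·v = −4·x·(x−4·v) + (−v+3)·(x−4·v); both groups contain (x−4·v), giving −(4·x+v−3)·(x−4·v).

−(4·x−4·v−1)·(x−4·v)·(4·x+v−3)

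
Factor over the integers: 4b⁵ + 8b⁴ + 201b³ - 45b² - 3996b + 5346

Testing divisors of the constant over divisors of the leading coefficient, b = 3 is a root, so (b - 3) divides it; the quotient is 4b⁴ + 20b³ + 261b² + 738b - 1782.
Continuing, b = 3/2 is a root, so (2b - 3) is a factor; dividing leaves 2b³ + 13b² + 150b + 594.
Then b = -9/2 is a root, giving the factor (2b + 9) and quotient b² + 2b + 66.
The quadratic b² + 2b + 66 has discriminant -260 < 0 and is irreducible over ℤ.

(2b + 9)(2b - 3)(b - 3)(b² + 2b + 66)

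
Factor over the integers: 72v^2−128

Pull out the common factor 8; 9v^2−16 is a difference of squares.

8(3v+4)(3v−4)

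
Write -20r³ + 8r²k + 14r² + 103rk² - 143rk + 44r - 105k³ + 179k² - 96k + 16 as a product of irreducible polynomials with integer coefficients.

-(2r - 3k + 1)(5r - 7k + 4)(2r + 5k - 4)

Group: 2r(-10r² - 11rk + 12r + 35k² - 48k + 16) + (-3k + 1)(-10r² - 11rk + 12r + 35k² - 48k + 16); both groups contain (-10r² - 11rk + 12r + 35k² - 48k + 16), so (2r - 3k + 1) is a factor with cofactor -10r² - 11rk + 12r + 35k² - 48k + 16.
The cofactor groups again: -10r² - 11rk + 12r + 35k² - 48k + 16 = -2r(5r - 7k + 4) + (-5k + 4)(5r - 7k + 4); both groups contain (5r - 7k + 4), giving -(2r + 5k - 4)(5r - 7k + 4).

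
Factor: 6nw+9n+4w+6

(2w+3)(3n+2)

Group as (6nw+9n) + (4w+6) = 3n(2w+3) + 2(2w+3).
Both groups share the factor (2w+3).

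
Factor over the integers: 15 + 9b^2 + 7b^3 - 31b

(7b - 5)(b + 3)(b - 1)

Trying the rational-root candidates, b = -3 is a root, so (b + 3) divides it; the quotient is 7b^2 - 12b + 5.
The remaining quadratic factors as (b - 1)(7b - 5).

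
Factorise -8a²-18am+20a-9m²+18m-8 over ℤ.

Group: -4a(2a+3m-4) + (-3m+2)(2a+3m-4); both groups contain (2a+3m-4).

-(2a+3m-4)(4a+3m-2)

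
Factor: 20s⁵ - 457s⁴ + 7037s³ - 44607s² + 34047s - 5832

(4s - 1)(5s - 3)(s - 9)(s² - 13s + 216)

Trying the rational-root candidates, s = 3/5 is a root, so (5s - 3) divides it; the quotient is 4s⁴ - 89s³ + 1354s² - 8109s + 1944.
Continuing, s = 1/4 is a root, so (4s - 1) is a factor; dividing leaves s³ - 22s² + 333s - 1944.
Then s = 9 is a root, so (s - 9) is a factor; dividing leaves s² - 13s + 216.
The quadratic s² - 13s + 216 has discriminant -695 < 0 and is irreducible over ℤ.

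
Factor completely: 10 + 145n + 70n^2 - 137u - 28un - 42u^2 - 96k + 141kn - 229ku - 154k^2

-(11k + 14u - 14n - 1)(14k + 3u + 5n + 10)

Group: -11k(14k + 3u + 5n + 10) + (-14u + 14n + 1)(14k + 3u + 5n + 10); both groups contain (14k + 3u + 5n + 10).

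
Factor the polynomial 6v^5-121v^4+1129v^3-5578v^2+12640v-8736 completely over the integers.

(6v-7)(v-4)(v-6)(v^2-9v+52)

Testing divisors of the constant over divisors of the leading coefficient, v = 4 is a root, so (v-4) is a factor; dividing leaves 6v^4-97v^3+741v^2-2614v+2184.
Next, v = 6 is a root, giving the factor (v-6) and quotient 6v^3-61v^2+375v-364.
Continuing, v = 7/6 is a root, so (6v-7) is a factor; dividing leaves v^2-9v+52.
The quadratic v^2-9v+52 has discriminant -127 < 0 and is irreducible over ℤ.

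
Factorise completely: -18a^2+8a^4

Factor out 2a^2, leaving 4a^2-9, which is a difference of two squares.

2a^2(2a+3)(2a-3)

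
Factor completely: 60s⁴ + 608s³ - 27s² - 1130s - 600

Trying the rational-root candidates, s = 3/2 is a root, so (2s - 3) is a factor; dividing leaves 30s³ + 349s² + 510s + 200.
Next, s = -5/6 is a root, giving the factor (6s + 5) and quotient 5s² + 54s + 40.
The remaining quadratic factors as (5s + 4)(s + 10).

(2s - 3)(5s + 4)(6s + 5)(s + 10)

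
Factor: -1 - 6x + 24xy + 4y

(4y - 1)(6x + 1)

Group as (24xy - 6x) + (4y - 1) = 6x(4y - 1) + (4y - 1).
Both groups share the factor (4y - 1).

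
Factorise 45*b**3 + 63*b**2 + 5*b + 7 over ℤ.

(5*b + 7)*(9*b**2 + 1)

Group as (45*b**3 + 5*b) + (63*b**2 + 7) = 5*b*(9*b**2 + 1) + 7*(9*b**2 + 1).
Both groups share the factor (9*b**2 + 1).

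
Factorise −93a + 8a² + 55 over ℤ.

Need a pair with product 8·55 = 440 and sum −93: that's −5 and −88.
Split the middle term: 8a² − 5a − 88a + 55 = a(8a − 5) − 11(8a − 5).

(8a − 5)(a − 11)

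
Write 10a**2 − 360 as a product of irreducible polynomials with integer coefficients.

10(a + 6)(a − 6)

Factor out 10, leaving a**2 − 36, which is a difference of two squares.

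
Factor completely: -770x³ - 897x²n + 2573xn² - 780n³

Group: 5x(-154x² + 221xn - 60n²) + 13n(-154x² + 221xn - 60n²); both groups contain (-154x² + 221xn - 60n²), so (5x + 13n) is a factor with cofactor -154x² + 221xn - 60n².
The cofactor groups again: -154x² + 221xn - 60n² = -11x(14x - 15n) + 4n(14x - 15n); both groups contain (14x - 15n), giving -(11x - 4n)(14x - 15n).

-(14x - 15n)(11x - 4n)(5x + 13n)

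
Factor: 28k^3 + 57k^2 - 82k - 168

(4k + 7)(7k - 12)(k + 2)

Trying the rational-root candidates, k = -7/4 is a root, so (4k + 7) divides it; the quotient is 7k^2 + 2k - 24.
The remaining quadratic factors as (7k - 12)(k + 2).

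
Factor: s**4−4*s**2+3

Substitute u = s**2 to get a quadratic in u, then factor.
s**2−1 is a difference of squares.
s**2−3 is irreducible over ℤ (3 is not a perfect square).

(s+1)*(s−1)*(s**2−3)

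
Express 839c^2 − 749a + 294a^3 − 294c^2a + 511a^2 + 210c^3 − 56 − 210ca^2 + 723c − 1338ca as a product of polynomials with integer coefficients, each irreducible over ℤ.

Group: 3c(70c^2 − 168ca + 93c + 98a^2 − 91a − 7) + (3a + 8)(70c^2 − 168ca + 93c + 98a^2 − 91a − 7); both groups contain (70c^2 − 168ca + 93c + 98a^2 − 91a − 7), so (3c + 3a + 8) is a factor with cofactor 70c^2 − 168ca + 93c + 98a^2 − 91a − 7.
The cofactor groups again: 70c^2 − 168ca + 93c + 98a^2 − 91a − 7 = 14c(5c − 7a + 7) + (−14a − 1)(5c − 7a + 7); both groups contain (5c − 7a + 7), giving (14c − 14a − 1)(5c − 7a + 7).

(14c − 14a − 1)(5c − 7a + 7)(3c + 3a + 8)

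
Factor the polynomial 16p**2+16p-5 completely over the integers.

Need a pair with product 16·(-5) = -80 and sum 16: that's -4 and 20.
Split the middle term: 16p**2-4p + 20p-5 = 4p(4p-1) + 5(4p-1).

(4p+5)(4p-1)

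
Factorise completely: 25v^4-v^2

v^2(5v+1)(5v-1)

Pull out the common factor v^2, leaving 25v^2-1.
Recognize a difference of squares with the parts 5v and 1.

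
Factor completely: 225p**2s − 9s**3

9s(5p + s)(5p − s)

Pull out the common factor 9s; 25p**2 − s**2 is a difference of squares.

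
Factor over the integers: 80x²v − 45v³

Every term has a factor of 5v. Then 16x² − 9v² = (4x)² − (3v)².

5v(4x − 3v)(4x + 3v)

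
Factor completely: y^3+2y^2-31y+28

By the rational root theorem, y = 4 is a root, so (y-4) is a factor; dividing leaves y^2+6y-7.
The remaining quadratic factors as (y+7)(y-1).

(y+7)(y-1)(y-4)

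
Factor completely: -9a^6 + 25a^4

Factor out a^4 first: what remains is -9a^2 + 25.
Recognize a difference of squares with the parts 5 and 3a.

-a^4(3a + 5)(3a - 5)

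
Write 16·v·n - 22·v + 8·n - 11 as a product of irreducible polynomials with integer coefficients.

(2·v + 1)·(8·n - 11)

Group as (16·v·n - 22·v) + (8·n - 11) = 2·v·(8·n - 11) + (8·n - 11).
Both groups share the factor (8·n - 11).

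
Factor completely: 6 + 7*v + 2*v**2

Need a pair with product 2·6 = 12 and sum 7: that's 4 and 3.
Split the middle term: 2*v**2 + 4*v + 3*v + 6 = 2*v*(v + 2) + 3*(v + 2).

(2*v + 3)*(v + 2)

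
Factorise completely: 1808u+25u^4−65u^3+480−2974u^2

(5u+1)(5u−4)(u+10)(u−12)

Trying the rational-root candidates, u = −10 is a root, so (u+10) divides it; the quotient is 25u^3−315u^2+176u+48.
Then u = 4/5 is a root, giving the factor (5u−4) and quotient 5u^2−59u−12.
The remaining quadratic factors as (5u+1)(u−12).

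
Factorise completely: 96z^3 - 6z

6z(4z + 1)(4z - 1)

Factor out 6z, leaving 16z^2 - 1, which is a difference of two squares.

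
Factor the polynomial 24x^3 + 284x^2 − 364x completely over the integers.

Pull out the common factor 4x, then factor the remaining trinomial.

4x(6x − 7)(x + 13)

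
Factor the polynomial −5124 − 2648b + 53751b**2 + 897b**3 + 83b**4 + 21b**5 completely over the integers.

Among the possible rational roots, b = −2/7 is a root, giving the factor (7b + 2) and quotient 3b**4 + 11b**3 + 125b**2 + 7643b − 2562.
Next, b = −14 is a root, giving the factor (b + 14) and quotient 3b**3 − 31b**2 + 559b − 183.
Then b = 1/3 is a root, so (3b − 1) divides it; the quotient is b**2 − 10b + 183.
The quadratic b**2 − 10b + 183 has discriminant −632 < 0 and is irreducible over ℤ.

(3b − 1)(7b + 2)(b + 14)(b**2 − 10b + 183)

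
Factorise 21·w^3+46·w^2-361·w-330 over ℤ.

Testing divisors of the constant over divisors of the leading coefficient, w = -6/7 is a root, giving the factor (7·w+6) and quotient 3·w^2+4·w-55.
The remaining quadratic factors as (w+5)(3·w-11).

(3·w-11)·(7·w+6)·(w+5)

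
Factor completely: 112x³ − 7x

Pull out the common factor 7x; 16x² − 1 is a difference of squares.

7x(4x + 1)(4x − 1)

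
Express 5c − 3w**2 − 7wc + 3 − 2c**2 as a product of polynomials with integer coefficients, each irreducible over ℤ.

Group: −w(3w + c − 3) + (−2c − 1)(3w + c − 3); both groups contain (3w + c − 3).

−(w + 2c + 1)(3w + c − 3)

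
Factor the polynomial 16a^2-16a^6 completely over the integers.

Factor out 16a^2 first: what remains is -a^4+1.
Recognize a difference of squares with the parts 1 and a^2.
-a^2+1 is again a difference of squares: (-a+1)(a+1).

-16a^2(a+1)(a-1)(a^2+1)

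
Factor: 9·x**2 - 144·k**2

9·(x - 4·k)·(x + 4·k)

Every term has a factor of 9. Then x**2 - 16·k**2 = (x)² − (4·k)².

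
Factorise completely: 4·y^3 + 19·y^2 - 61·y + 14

(4·y - 1)·(y + 7)·(y - 2)

Trying the rational-root candidates, y = -7 is a root, giving the factor (y + 7) and quotient 4·y^2 - 9·y + 2.
The remaining quadratic factors as (y - 2)(4·y - 1).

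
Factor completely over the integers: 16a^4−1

Write as (4a^2)² − (1)², then factor 4a^2−1 once more.

(2a+1)(2a−1)(4a^2+1)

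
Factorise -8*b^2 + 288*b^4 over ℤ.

8*b^2*(6*b + 1)*(6*b - 1)

Factor out 8*b^2, leaving 36*b^2 - 1, which is a difference of two squares.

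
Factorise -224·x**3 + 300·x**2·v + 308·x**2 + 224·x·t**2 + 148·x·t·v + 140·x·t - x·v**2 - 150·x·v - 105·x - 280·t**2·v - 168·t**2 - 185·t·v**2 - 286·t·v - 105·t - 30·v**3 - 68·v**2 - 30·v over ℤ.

Group: 7·x·(-32·x**2 + 32·x·t + 52·x·v + 44·x - 40·t·v - 24·t - 15·v**2 - 34·v - 15) + (7·t + 2·v)·(-32·x**2 + 32·x·t + 52·x·v + 44·x - 40·t·v - 24·t - 15·v**2 - 34·v - 15); both groups contain (-32·x**2 + 32·x·t + 52·x·v + 44·x - 40·t·v - 24·t - 15·v**2 - 34·v - 15), so (7·x + 7·t + 2·v) is a factor with cofactor -32·x**2 + 32·x·t + 52·x·v + 44·x - 40·t·v - 24·t - 15·v**2 - 34·v - 15.
The cofactor groups again: -32·x**2 + 32·x·t + 52·x·v + 44·x - 40·t·v - 24·t - 15·v**2 - 34·v - 15 = -8·x·(4·x - 5·v - 3) + (8·t + 3·v + 5)·(4·x - 5·v - 3); both groups contain (4·x - 5·v - 3), giving -(8·x - 8·t - 3·v - 5)·(4·x - 5·v - 3).

-(4·x - 5·v - 3)·(8·x - 8·t - 3·v - 5)·(7·x + 7·t + 2·v)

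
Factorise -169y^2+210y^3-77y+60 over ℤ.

By the rational root theorem, y = -3/5 is a root, giving the factor (5y+3) and quotient 42y^2-59y+20.
The remaining quadratic factors as (6y-5)(7y-4).

(5y+3)(6y-5)(7y-4)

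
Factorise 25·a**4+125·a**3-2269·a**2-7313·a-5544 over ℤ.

Among the possible rational roots, a = -11 is a root, giving the factor (a+11) and quotient 25·a**3-150·a**2-619·a-504.
Next, a = 9 is a root, so (a-9) is a factor; dividing leaves 25·a**2+75·a+56.
The remaining quadratic factors as (5·a+8)(5·a+7).

(5·a+7)·(5·a+8)·(a+11)·(a-9)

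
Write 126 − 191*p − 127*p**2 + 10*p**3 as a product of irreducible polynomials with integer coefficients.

(2*p − 1)*(5*p + 9)*(p − 14)

Trying the rational-root candidates, p = 1/2 is a root, so (2*p − 1) is a factor; dividing leaves 5*p**2 − 61*p − 126.
The remaining quadratic factors as (p − 14)(5*p + 9).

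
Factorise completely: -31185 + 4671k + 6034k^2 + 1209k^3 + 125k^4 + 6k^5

(2k + 9)(3k - 5)(k + 9)(k^2 + 9k + 77)

Testing divisors of the constant over divisors of the leading coefficient, k = -9 is a root, so (k + 9) is a factor; dividing leaves 6k^4 + 71k^3 + 570k^2 + 904k - 3465.
Continuing, k = -9/2 is a root, giving the factor (2k + 9) and quotient 3k^3 + 22k^2 + 186k - 385.
Next, k = 5/3 is a root, giving the factor (3k - 5) and quotient k^2 + 9k + 77.
The quadratic k^2 + 9k + 77 has discriminant -227 < 0 and is irreducible over ℤ.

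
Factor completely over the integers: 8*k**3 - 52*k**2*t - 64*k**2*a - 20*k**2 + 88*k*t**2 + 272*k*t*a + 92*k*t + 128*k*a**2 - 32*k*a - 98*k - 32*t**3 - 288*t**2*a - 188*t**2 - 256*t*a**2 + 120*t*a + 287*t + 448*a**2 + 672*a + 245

(2*k - 8*t - 8*a - 5)*(2*k - t - 8*a - 7)*(2*k - 4*t + 7)

Group: 2*k*(4*k**2 - 18*k*t - 32*k*a - 24*k + 8*t**2 + 72*t*a + 61*t + 64*a**2 + 96*a + 35) + (-4*t + 7)*(4*k**2 - 18*k*t - 32*k*a - 24*k + 8*t**2 + 72*t*a + 61*t + 64*a**2 + 96*a + 35); both groups contain (4*k**2 - 18*k*t - 32*k*a - 24*k + 8*t**2 + 72*t*a + 61*t + 64*a**2 + 96*a + 35), so (2*k - 4*t + 7) is a factor with cofactor 4*k**2 - 18*k*t - 32*k*a - 24*k + 8*t**2 + 72*t*a + 61*t + 64*a**2 + 96*a + 35.
The cofactor groups again: 4*k**2 - 18*k*t - 32*k*a - 24*k + 8*t**2 + 72*t*a + 61*t + 64*a**2 + 96*a + 35 = 2*k*(2*k - t - 8*a - 7) + (-8*t - 8*a - 5)*(2*k - t - 8*a - 7); both groups contain (2*k - t - 8*a - 7), giving (2*k - 8*t - 8*a - 5)*(2*k - t - 8*a - 7).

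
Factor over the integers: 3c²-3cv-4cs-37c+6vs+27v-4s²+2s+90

Group: c(3c-3v+2s-10) + (-2s-9)(3c-3v+2s-10); both groups contain (3c-3v+2s-10).

(3c-3v+2s-10)(c-2s-9)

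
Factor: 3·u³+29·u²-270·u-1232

(3·u+11)·(u+14)·(u-8)

Testing divisors of the constant over divisors of the leading coefficient, u = 8 is a root, giving the factor (u-8) and quotient 3·u²+53·u+154.
The remaining quadratic factors as (u+14)(3·u+11).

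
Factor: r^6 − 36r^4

r^4(r + 6)(r − 6)

Factor out r^4 first: what remains is r^2 − 36.
Recognize a difference of squares with the parts r and 6.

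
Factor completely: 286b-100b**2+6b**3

Pull out the common factor 2b, then factor the remaining trinomial.

2b(3b-11)(b-13)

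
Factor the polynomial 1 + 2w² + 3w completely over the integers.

Need a pair with product 2·1 = 2 and sum 3: that's 2 and 1.
Split the middle term: 2w² + 2w + w + 1 = 2w(w + 1) + (w + 1).

(2w + 1)(w + 1)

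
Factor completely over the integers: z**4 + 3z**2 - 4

Substitute u = z**2 to get a quadratic in u, then factor.
z**2 + 4 is irreducible over ℤ (sum of squares).
z**2 - 1 is a difference of squares.

(z + 1)(z - 1)(z**2 + 4)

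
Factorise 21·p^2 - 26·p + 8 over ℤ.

(3·p - 2)·(7·p - 4)

Need a pair with product 21·8 = 168 and sum -26: that's -14 and -12.
Split the middle term: 21·p^2 - 14·p - 12·p + 8 = 7·p·(3·p - 2) - 4·(3·p - 2).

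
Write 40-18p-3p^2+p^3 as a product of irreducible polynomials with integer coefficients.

(p+4)(p-2)(p-5)

By the rational root theorem, p = 5 is a root, giving the factor (p-5) and quotient p^2+2p-8.
The remaining quadratic factors as (p-2)(p+4).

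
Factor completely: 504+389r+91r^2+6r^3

(2r+7)(3r+8)(r+9)

By the rational root theorem, r = −7/2 is a root, giving the factor (2r+7) and quotient 3r^2+35r+72.
The remaining quadratic factors as (r+9)(3r+8).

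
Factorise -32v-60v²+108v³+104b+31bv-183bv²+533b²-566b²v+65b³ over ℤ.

Group: b(65b²+19bv+13b-12v²-4v) + (-9v+8)(65b²+19bv+13b-12v²-4v); both groups contain (65b²+19bv+13b-12v²-4v), so (b-9v+8) is a factor with cofactor 65b²+19bv+13b-12v²-4v.
The cofactor groups again: 65b²+19bv+13b-12v²-4v = 5b(13b-4v) + (3v+1)(13b-4v); both groups contain (13b-4v), giving (5b+3v+1)(13b-4v).

(13b-4v)(5b+3v+1)(b-9v+8)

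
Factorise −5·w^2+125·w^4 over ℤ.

Every term has a factor of 5·w^2. Then 25·w^2−1 = (5·w)² − (1)².

5·w^2·(5·w+1)·(5·w−1)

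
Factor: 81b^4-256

(3b)⁴ − (4)⁴ = ((3b)² − (4)²)((3b)² + (4)²); the first factor splits again, the second (9b^2+16) is irreducible.

(3b+4)(3b-4)(9b^2+16)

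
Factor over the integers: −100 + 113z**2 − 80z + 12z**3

Among the possible rational roots, z = −2/3 is a root, so (3z + 2) divides it; the quotient is 4z**2 + 35z − 50.
The remaining quadratic factors as (z + 10)(4z − 5).

(3z + 2)(4z − 5)(z + 10)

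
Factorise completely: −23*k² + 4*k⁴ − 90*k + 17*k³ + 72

Trying the rational-root candidates, k = 2 is a root, giving the factor (k − 2) and quotient 4*k³ + 25*k² + 27*k − 36.
Then k = −4 is a root, so (k + 4) is a factor; dividing leaves 4*k² + 9*k − 9.
The remaining quadratic factors as (4*k − 3)(k + 3).

(4*k − 3)*(k + 3)*(k + 4)*(k − 2)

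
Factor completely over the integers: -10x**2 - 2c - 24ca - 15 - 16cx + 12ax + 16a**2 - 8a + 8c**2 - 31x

Group: 2c(4c - 4a + 2x + 5) + (-4a - 5x - 3)(4c - 4a + 2x + 5); both groups contain (4c - 4a + 2x + 5).

(2c - 4a - 5x - 3)(4c - 4a + 2x + 5)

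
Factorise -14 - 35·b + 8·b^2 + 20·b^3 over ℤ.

(5·b + 2)·(4·b^2 - 7)

Group as (20·b^3 - 35·b) + (8·b^2 - 14) = 5·b·(4·b^2 - 7) + 2·(4·b^2 - 7).
Both groups share the factor (4·b^2 - 7).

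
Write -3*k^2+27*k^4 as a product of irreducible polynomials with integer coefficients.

Every term has a factor of 3*k^2. Then 9*k^2-1 = (3*k)² − (1)².

3*k^2*(3*k+1)*(3*k-1)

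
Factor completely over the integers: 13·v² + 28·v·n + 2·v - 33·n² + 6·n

(13·v - 11·n + 2)·(v + 3·n)

Group: v·(13·v - 11·n + 2) + 3·n·(13·v - 11·n + 2); both groups contain (13·v - 11·n + 2).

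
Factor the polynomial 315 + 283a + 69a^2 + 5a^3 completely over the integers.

Testing divisors of the constant over divisors of the leading coefficient, a = -7 is a root, giving the factor (a + 7) and quotient 5a^2 + 34a + 45.
The remaining quadratic factors as (a + 5)(5a + 9).

(5a + 9)(a + 5)(a + 7)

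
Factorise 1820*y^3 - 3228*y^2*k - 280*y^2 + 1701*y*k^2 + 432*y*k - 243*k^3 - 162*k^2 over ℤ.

(13*y - 3*k - 2)*(10*y - 9*k)*(14*y - 9*k)

Group: 10*y*(182*y^2 - 159*y*k - 28*y + 27*k^2 + 18*k) - 9*k*(182*y^2 - 159*y*k - 28*y + 27*k^2 + 18*k); both groups contain (182*y^2 - 159*y*k - 28*y + 27*k^2 + 18*k), so (10*y - 9*k) is a factor with cofactor 182*y^2 - 159*y*k - 28*y + 27*k^2 + 18*k.
The cofactor groups again: 182*y^2 - 159*y*k - 28*y + 27*k^2 + 18*k = 13*y*(14*y - 9*k) + (-3*k - 2)*(14*y - 9*k); both groups contain (14*y - 9*k), giving (13*y - 3*k - 2)*(14*y - 9*k).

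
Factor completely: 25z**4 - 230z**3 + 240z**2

5z**2(5z - 6)(z - 8)

Pull out the common factor 5z**2, then factor the remaining trinomial.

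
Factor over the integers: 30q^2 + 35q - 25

5(2q - 1)(3q + 5)

Pull out the common factor 5, then factor the remaining trinomial.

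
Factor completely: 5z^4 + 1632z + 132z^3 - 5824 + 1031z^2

(5z - 8)(z + 13)(z + 7)(z + 8)

By the rational root theorem, z = -8 is a root, so (z + 8) divides it; the quotient is 5z^3 + 92z^2 + 295z - 728.
Continuing, z = -7 is a root, so (z + 7) divides it; the quotient is 5z^2 + 57z - 104.
The remaining quadratic factors as (z + 13)(5z - 8).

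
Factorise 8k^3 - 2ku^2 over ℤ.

Factor out 2k, leaving 4k^2 - u^2, which is a difference of two squares.

2k(2k + u)(2k - u)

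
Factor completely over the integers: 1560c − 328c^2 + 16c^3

8c(2c − 15)(c − 13)

Pull out the common factor 8c, then factor the remaining trinomial.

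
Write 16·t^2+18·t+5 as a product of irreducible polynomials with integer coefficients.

(2·t+1)·(8·t+5)

Need a pair with product 16·5 = 80 and sum 18: that's 8 and 10.
Split the middle term: 16·t^2+8·t + 10·t+5 = 8·t·(2·t+1) + 5·(2·t+1).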